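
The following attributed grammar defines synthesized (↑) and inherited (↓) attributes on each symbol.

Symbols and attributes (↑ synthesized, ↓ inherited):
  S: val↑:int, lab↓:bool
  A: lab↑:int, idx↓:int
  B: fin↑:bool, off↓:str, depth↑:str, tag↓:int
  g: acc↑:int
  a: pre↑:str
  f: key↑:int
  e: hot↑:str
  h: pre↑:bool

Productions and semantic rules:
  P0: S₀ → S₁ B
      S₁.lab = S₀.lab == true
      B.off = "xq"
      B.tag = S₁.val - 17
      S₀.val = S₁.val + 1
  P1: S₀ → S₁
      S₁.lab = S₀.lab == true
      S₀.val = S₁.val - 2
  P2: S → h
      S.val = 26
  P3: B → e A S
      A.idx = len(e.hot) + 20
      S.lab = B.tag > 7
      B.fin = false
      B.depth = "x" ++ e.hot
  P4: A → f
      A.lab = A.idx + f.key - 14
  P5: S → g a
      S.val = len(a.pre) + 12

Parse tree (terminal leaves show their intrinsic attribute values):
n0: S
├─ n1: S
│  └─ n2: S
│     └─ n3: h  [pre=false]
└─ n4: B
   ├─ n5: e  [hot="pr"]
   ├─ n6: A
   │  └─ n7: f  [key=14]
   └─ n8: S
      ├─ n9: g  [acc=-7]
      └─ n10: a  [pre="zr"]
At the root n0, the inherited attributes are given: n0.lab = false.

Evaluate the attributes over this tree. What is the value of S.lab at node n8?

false

1. n0.lab = false  [given at root]
2. n1.lab = false  [S₀.lab == true]
3. n2.lab = false  [S₀.lab == true]
4. n3.pre = false  [terminal]
5. n2.val = 26  [26]
6. n1.val = 24  [S₁.val - 2]
7. n4.off = "xq"  ["xq"]
8. n4.tag = 7  [S₁.val - 17]
9. n5.hot = "pr"  [terminal]
10. n6.idx = 22  [len(e.hot) + 20]
11. n7.key = 14  [terminal]
12. n6.lab = 22  [A.idx + f.key - 14]
13. n8.lab = false  [B.tag > 7]
14. n9.acc = -7  [terminal]
15. n10.pre = "zr"  [terminal]
16. n8.val = 14  [len(a.pre) + 12]
17. n4.fin = false  [false]
18. n4.depth = "xpr"  ["x" ++ e.hot]
19. n0.val = 25  [S₁.val + 1]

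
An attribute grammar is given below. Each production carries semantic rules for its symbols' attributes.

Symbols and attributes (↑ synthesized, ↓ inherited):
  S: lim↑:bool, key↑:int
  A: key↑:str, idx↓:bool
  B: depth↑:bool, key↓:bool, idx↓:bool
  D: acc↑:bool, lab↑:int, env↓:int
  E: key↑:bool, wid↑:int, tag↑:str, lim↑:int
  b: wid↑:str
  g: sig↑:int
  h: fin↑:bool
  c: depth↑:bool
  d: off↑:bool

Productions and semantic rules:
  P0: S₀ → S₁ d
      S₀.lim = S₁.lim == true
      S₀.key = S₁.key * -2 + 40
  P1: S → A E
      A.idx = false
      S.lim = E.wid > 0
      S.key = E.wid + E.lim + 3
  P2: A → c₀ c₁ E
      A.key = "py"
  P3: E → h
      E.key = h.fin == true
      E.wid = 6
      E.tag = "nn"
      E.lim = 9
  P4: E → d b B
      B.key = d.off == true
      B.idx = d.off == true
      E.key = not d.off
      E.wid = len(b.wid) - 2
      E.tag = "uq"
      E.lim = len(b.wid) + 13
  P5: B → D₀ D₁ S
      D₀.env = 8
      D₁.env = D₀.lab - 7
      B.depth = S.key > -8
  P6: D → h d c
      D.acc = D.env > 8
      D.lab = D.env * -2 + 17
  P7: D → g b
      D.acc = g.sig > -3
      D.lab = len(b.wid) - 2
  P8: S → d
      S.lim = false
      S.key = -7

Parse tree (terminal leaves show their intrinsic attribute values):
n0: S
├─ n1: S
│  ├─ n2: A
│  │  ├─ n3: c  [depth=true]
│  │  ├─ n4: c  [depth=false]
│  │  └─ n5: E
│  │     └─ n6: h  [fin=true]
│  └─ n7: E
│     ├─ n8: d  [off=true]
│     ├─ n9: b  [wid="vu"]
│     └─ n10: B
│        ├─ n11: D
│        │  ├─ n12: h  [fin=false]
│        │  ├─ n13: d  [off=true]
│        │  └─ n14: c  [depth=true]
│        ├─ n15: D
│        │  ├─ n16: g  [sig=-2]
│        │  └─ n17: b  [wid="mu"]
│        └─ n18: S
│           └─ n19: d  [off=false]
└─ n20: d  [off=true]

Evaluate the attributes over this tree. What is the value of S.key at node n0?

4

1. n2.idx = false  [false]
2. n3.depth = true  [terminal]
3. n4.depth = false  [terminal]
4. n6.fin = true  [terminal]
5. n5.key = true  [h.fin == true]
6. n5.wid = 6  [6]
7. n5.tag = "nn"  ["nn"]
8. n5.lim = 9  [9]
9. n2.key = "py"  ["py"]
10. n8.off = true  [terminal]
11. n9.wid = "vu"  [terminal]
12. n10.key = true  [d.off == true]
13. n10.idx = true  [d.off == true]
14. n11.env = 8  [8]
15. n12.fin = false  [terminal]
16. n13.off = true  [terminal]
17. n14.depth = true  [terminal]
18. n11.acc = false  [D.env > 8]
19. n11.lab = 1  [D.env * -2 + 17]
20. n15.env = -6  [D₀.lab - 7]
21. n16.sig = -2  [terminal]
22. n17.wid = "mu"  [terminal]
23. n15.acc = true  [g.sig > -3]
24. n15.lab = 0  [len(b.wid) - 2]
25. n19.off = false  [terminal]
26. n18.lim = false  [false]
27. n18.key = -7  [-7]
28. n10.depth = true  [S.key > -8]
29. n7.key = false  [not d.off]
30. n7.wid = 0  [len(b.wid) - 2]
31. n7.tag = "uq"  ["uq"]
32. n7.lim = 15  [len(b.wid) + 13]
33. n1.lim = false  [E.wid > 0]
34. n1.key = 18  [E.wid + E.lim + 3]
35. n20.off = true  [terminal]
36. n0.lim = false  [S₁.lim == true]
37. n0.key = 4  [S₁.key * -2 + 40]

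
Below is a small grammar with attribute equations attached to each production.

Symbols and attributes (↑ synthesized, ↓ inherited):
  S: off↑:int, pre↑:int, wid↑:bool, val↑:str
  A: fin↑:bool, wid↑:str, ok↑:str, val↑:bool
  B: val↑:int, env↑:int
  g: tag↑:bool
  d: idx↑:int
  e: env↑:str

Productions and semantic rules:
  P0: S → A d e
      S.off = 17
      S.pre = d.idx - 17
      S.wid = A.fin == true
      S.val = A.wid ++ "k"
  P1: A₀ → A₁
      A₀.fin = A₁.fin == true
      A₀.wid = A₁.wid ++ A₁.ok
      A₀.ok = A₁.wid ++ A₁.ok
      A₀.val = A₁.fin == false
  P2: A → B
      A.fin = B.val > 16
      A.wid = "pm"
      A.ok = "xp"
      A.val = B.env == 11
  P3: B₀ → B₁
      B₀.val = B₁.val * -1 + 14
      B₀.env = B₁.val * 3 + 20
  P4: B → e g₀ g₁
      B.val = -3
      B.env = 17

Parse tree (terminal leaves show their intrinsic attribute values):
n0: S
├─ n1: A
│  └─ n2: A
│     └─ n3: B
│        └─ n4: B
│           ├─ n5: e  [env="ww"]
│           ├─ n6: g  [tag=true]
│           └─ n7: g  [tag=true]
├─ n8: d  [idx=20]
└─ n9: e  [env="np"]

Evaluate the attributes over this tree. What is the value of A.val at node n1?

1. n5.env = "ww"  [terminal]
2. n6.tag = true  [terminal]
3. n7.tag = true  [terminal]
4. n4.val = -3  [-3]
5. n4.env = 17  [17]
6. n3.val = 17  [B₁.val * -1 + 14]
7. n3.env = 11  [B₁.val * 3 + 20]
8. n2.fin = true  [B.val > 16]
9. n2.wid = "pm"  ["pm"]
10. n2.ok = "xp"  ["xp"]
11. n2.val = true  [B.env == 11]
12. n1.fin = true  [A₁.fin == true]
13. n1.wid = "pmxp"  [A₁.wid ++ A₁.ok]
14. n1.ok = "pmxp"  [A₁.wid ++ A₁.ok]
15. n1.val = false  [A₁.fin == false]
16. n8.idx = 20  [terminal]
17. n9.env = "np"  [terminal]
18. n0.off = 17  [17]
19. n0.pre = 3  [d.idx - 17]
20. n0.wid = true  [A.fin == true]
21. n0.val = "pmxpk"  [A.wid ++ "k"]

false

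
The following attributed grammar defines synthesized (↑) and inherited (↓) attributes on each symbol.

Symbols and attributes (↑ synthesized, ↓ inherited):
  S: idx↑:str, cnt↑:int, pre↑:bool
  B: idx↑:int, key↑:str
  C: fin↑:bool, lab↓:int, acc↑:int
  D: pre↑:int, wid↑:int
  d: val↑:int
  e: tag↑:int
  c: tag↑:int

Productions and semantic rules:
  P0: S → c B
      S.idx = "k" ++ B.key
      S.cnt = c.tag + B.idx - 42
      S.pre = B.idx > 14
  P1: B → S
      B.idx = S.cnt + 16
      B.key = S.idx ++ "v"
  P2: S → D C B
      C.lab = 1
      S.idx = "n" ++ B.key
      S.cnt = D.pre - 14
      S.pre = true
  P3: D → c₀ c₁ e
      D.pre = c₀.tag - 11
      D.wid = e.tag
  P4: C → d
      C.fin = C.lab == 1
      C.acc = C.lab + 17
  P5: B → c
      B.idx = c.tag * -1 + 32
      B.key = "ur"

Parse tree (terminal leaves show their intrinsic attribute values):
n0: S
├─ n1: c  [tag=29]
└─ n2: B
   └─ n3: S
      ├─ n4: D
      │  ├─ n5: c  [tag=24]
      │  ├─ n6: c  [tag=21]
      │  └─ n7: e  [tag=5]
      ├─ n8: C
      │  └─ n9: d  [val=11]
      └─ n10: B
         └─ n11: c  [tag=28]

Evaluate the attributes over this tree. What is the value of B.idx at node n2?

1. n1.tag = 29  [terminal]
2. n5.tag = 24  [terminal]
3. n6.tag = 21  [terminal]
4. n7.tag = 5  [terminal]
5. n4.pre = 13  [c₀.tag - 11]
6. n4.wid = 5  [e.tag]
7. n8.lab = 1  [1]
8. n9.val = 11  [terminal]
9. n8.fin = true  [C.lab == 1]
10. n8.acc = 18  [C.lab + 17]
11. n11.tag = 28  [terminal]
12. n10.idx = 4  [c.tag * -1 + 32]
13. n10.key = "ur"  ["ur"]
14. n3.idx = "nur"  ["n" ++ B.key]
15. n3.cnt = -1  [D.pre - 14]
16. n3.pre = true  [true]
17. n2.idx = 15  [S.cnt + 16]
18. n2.key = "nurv"  [S.idx ++ "v"]
19. n0.idx = "knurv"  ["k" ++ B.key]
20. n0.cnt = 2  [c.tag + B.idx - 42]
21. n0.pre = true  [B.idx > 14]

15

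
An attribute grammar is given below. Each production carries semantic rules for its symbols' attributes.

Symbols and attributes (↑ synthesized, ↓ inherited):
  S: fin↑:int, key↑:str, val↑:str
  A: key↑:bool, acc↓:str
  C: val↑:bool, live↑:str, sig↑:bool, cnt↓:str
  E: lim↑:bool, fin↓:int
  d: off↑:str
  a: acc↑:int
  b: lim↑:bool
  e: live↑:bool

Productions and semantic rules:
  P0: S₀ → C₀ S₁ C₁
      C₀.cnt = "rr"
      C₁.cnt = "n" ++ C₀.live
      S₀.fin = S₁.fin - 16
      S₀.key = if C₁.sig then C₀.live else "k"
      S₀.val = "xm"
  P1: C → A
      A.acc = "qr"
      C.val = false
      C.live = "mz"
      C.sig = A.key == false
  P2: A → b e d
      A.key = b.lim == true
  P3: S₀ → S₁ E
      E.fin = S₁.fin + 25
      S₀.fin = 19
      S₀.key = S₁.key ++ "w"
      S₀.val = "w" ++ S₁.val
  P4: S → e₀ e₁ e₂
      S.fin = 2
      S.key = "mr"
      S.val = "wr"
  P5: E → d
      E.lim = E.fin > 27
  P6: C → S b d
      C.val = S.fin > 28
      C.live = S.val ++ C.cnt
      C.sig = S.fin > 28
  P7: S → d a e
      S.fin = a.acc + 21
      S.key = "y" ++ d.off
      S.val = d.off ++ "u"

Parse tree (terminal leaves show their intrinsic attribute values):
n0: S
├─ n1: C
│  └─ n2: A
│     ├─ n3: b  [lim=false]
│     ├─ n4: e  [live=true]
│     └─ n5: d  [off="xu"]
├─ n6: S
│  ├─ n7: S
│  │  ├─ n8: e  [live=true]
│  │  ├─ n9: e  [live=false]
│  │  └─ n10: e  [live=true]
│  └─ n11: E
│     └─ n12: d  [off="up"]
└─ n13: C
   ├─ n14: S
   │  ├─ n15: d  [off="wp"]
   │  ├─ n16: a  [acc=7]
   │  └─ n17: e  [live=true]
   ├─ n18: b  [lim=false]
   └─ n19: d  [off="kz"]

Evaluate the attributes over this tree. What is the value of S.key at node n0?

1. n1.cnt = "rr"  ["rr"]
2. n2.acc = "qr"  ["qr"]
3. n3.lim = false  [terminal]
4. n4.live = true  [terminal]
5. n5.off = "xu"  [terminal]
6. n2.key = false  [b.lim == true]
7. n1.val = false  [false]
8. n1.live = "mz"  ["mz"]
9. n1.sig = true  [A.key == false]
10. n8.live = true  [terminal]
11. n9.live = false  [terminal]
12. n10.live = true  [terminal]
13. n7.fin = 2  [2]
14. n7.key = "mr"  ["mr"]
15. n7.val = "wr"  ["wr"]
16. n11.fin = 27  [S₁.fin + 25]
17. n12.off = "up"  [terminal]
18. n11.lim = false  [E.fin > 27]
19. n6.fin = 19  [19]
20. n6.key = "mrw"  [S₁.key ++ "w"]
21. n6.val = "wwr"  ["w" ++ S₁.val]
22. n13.cnt = "nmz"  ["n" ++ C₀.live]
23. n15.off = "wp"  [terminal]
24. n16.acc = 7  [terminal]
25. n17.live = true  [terminal]
26. n14.fin = 28  [a.acc + 21]
27. n14.key = "ywp"  ["y" ++ d.off]
28. n14.val = "wpu"  [d.off ++ "u"]
29. n18.lim = false  [terminal]
30. n19.off = "kz"  [terminal]
31. n13.val = false  [S.fin > 28]
32. n13.live = "wpunmz"  [S.val ++ C.cnt]
33. n13.sig = false  [S.fin > 28]
34. n0.fin = 3  [S₁.fin - 16]
35. n0.key = "k"  [if C₁.sig then C₀.live else "k"]
36. n0.val = "xm"  ["xm"]

"k"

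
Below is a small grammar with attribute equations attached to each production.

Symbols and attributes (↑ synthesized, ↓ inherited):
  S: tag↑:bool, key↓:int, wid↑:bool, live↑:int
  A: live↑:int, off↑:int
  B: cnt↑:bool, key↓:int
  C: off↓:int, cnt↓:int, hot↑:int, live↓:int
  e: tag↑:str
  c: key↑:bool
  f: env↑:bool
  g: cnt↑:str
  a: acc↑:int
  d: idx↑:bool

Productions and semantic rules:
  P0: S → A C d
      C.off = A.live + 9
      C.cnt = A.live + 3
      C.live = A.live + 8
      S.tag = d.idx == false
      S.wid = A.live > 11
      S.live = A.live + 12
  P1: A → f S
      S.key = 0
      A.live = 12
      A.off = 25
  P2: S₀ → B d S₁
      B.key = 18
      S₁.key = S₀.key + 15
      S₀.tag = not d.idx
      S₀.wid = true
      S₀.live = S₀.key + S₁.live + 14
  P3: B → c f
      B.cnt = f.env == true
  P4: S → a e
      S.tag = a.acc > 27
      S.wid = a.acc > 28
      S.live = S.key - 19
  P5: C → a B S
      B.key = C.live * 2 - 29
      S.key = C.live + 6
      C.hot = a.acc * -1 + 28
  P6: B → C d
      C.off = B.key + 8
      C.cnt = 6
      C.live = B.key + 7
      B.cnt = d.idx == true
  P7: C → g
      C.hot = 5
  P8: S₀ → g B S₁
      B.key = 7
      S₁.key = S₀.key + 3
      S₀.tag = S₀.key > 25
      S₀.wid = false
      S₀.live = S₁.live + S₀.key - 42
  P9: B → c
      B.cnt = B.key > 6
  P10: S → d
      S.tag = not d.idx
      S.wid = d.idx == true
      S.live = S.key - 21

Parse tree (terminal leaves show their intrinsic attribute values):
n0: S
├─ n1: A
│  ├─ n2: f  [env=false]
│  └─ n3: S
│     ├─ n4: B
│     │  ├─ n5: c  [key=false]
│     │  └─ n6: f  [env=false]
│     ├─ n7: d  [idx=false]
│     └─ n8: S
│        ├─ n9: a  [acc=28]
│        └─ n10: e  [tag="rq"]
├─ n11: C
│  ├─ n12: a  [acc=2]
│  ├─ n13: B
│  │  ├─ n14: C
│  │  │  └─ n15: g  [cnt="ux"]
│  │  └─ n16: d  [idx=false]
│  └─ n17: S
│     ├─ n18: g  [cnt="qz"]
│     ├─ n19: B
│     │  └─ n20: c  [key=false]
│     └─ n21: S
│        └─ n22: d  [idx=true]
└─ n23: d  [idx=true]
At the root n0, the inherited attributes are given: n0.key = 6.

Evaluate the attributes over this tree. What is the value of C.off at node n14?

1. n0.key = 6  [given at root]
2. n2.env = false  [terminal]
3. n3.key = 0  [0]
4. n4.key = 18  [18]
5. n5.key = false  [terminal]
6. n6.env = false  [terminal]
7. n4.cnt = false  [f.env == true]
8. n7.idx = false  [terminal]
9. n8.key = 15  [S₀.key + 15]
10. n9.acc = 28  [terminal]
11. n10.tag = "rq"  [terminal]
12. n8.tag = true  [a.acc > 27]
13. n8.wid = false  [a.acc > 28]
14. n8.live = -4  [S.key - 19]
15. n3.tag = true  [not d.idx]
16. n3.wid = true  [true]
17. n3.live = 10  [S₀.key + S₁.live + 14]
18. n1.live = 12  [12]
19. n1.off = 25  [25]
20. n11.off = 21  [A.live + 9]
21. n11.cnt = 15  [A.live + 3]
22. n11.live = 20  [A.live + 8]
23. n12.acc = 2  [terminal]
24. n13.key = 11  [C.live * 2 - 29]
25. n14.off = 19  [B.key + 8]
26. n14.cnt = 6  [6]
27. n14.live = 18  [B.key + 7]
28. n15.cnt = "ux"  [terminal]
29. n14.hot = 5  [5]
30. n16.idx = false  [terminal]
31. n13.cnt = false  [d.idx == true]
32. n17.key = 26  [C.live + 6]
33. n18.cnt = "qz"  [terminal]
34. n19.key = 7  [7]
35. n20.key = false  [terminal]
36. n19.cnt = true  [B.key > 6]
37. n21.key = 29  [S₀.key + 3]
38. n22.idx = true  [terminal]
39. n21.tag = false  [not d.idx]
40. n21.wid = true  [d.idx == true]
41. n21.live = 8  [S.key - 21]
42. n17.tag = true  [S₀.key > 25]
43. n17.wid = false  [false]
44. n17.live = -8  [S₁.live + S₀.key - 42]
45. n11.hot = 26  [a.acc * -1 + 28]
46. n23.idx = true  [terminal]
47. n0.tag = false  [d.idx == false]
48. n0.wid = true  [A.live > 11]
49. n0.live = 24  [A.live + 12]

19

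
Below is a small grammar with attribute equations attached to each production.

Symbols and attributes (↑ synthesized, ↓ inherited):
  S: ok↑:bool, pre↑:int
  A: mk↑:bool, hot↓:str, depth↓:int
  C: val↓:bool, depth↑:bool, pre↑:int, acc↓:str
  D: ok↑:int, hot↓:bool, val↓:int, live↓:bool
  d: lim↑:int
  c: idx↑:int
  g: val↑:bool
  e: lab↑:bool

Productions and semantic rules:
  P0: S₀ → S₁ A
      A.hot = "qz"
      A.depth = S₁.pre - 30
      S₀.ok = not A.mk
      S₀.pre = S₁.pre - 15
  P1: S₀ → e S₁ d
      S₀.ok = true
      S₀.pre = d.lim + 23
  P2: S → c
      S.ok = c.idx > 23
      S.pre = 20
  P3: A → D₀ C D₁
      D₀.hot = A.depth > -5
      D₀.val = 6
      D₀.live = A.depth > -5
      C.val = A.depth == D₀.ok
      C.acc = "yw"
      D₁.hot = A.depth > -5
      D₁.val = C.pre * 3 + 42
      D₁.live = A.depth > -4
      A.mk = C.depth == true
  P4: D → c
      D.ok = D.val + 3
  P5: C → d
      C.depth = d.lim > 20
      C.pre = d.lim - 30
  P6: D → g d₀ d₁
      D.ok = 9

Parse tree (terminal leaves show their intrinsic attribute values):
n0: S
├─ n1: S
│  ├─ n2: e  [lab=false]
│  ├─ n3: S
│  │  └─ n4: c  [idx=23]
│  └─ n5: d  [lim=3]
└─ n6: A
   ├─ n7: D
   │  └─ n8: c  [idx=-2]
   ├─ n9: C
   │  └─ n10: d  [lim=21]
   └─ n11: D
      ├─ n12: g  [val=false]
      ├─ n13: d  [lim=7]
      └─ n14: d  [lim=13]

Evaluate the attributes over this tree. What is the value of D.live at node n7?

1. n2.lab = false  [terminal]
2. n4.idx = 23  [terminal]
3. n3.ok = false  [c.idx > 23]
4. n3.pre = 20  [20]
5. n5.lim = 3  [terminal]
6. n1.ok = true  [true]
7. n1.pre = 26  [d.lim + 23]
8. n6.hot = "qz"  ["qz"]
9. n6.depth = -4  [S₁.pre - 30]
10. n7.hot = true  [A.depth > -5]
11. n7.val = 6  [6]
12. n7.live = true  [A.depth > -5]
13. n8.idx = -2  [terminal]
14. n7.ok = 9  [D.val + 3]
15. n9.val = false  [A.depth == D₀.ok]
16. n9.acc = "yw"  ["yw"]
17. n10.lim = 21  [terminal]
18. n9.depth = true  [d.lim > 20]
19. n9.pre = -9  [d.lim - 30]
20. n11.hot = true  [A.depth > -5]
21. n11.val = 15  [C.pre * 3 + 42]
22. n11.live = false  [A.depth > -4]
23. n12.val = false  [terminal]
24. n13.lim = 7  [terminal]
25. n14.lim = 13  [terminal]
26. n11.ok = 9  [9]
27. n6.mk = true  [C.depth == true]
28. n0.ok = false  [not A.mk]
29. n0.pre = 11  [S₁.pre - 15]

true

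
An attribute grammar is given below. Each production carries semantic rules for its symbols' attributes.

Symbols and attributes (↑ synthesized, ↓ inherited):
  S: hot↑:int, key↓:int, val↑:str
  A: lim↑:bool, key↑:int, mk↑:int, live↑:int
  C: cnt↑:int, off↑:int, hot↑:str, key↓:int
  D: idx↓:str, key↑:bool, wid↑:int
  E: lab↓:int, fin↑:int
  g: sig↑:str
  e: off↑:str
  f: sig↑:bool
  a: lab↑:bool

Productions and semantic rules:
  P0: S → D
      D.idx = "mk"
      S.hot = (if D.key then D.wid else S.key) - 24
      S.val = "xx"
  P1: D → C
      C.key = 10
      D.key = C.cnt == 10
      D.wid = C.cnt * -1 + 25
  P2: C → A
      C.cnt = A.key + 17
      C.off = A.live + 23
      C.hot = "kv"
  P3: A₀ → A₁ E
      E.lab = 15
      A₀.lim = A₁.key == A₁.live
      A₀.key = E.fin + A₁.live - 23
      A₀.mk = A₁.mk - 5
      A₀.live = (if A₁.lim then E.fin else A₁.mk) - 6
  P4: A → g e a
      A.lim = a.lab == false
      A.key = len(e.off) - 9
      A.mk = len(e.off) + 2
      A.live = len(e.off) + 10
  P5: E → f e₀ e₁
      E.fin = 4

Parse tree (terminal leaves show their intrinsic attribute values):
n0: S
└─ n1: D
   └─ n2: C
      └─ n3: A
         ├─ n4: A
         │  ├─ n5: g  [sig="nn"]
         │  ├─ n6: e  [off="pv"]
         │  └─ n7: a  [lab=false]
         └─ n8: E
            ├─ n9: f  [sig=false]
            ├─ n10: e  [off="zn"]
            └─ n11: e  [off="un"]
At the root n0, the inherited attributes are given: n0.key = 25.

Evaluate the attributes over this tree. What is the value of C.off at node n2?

1. n0.key = 25  [given at root]
2. n1.idx = "mk"  ["mk"]
3. n2.key = 10  [10]
4. n5.sig = "nn"  [terminal]
5. n6.off = "pv"  [terminal]
6. n7.lab = false  [terminal]
7. n4.lim = true  [a.lab == false]
8. n4.key = -7  [len(e.off) - 9]
9. n4.mk = 4  [len(e.off) + 2]
10. n4.live = 12  [len(e.off) + 10]
11. n8.lab = 15  [15]
12. n9.sig = false  [terminal]
13. n10.off = "zn"  [terminal]
14. n11.off = "un"  [terminal]
15. n8.fin = 4  [4]
16. n3.lim = false  [A₁.key == A₁.live]
17. n3.key = -7  [E.fin + A₁.live - 23]
18. n3.mk = -1  [A₁.mk - 5]
19. n3.live = -2  [(if A₁.lim then E.fin else A₁.mk) - 6]
20. n2.cnt = 10  [A.key + 17]
21. n2.off = 21  [A.live + 23]
22. n2.hot = "kv"  ["kv"]
23. n1.key = true  [C.cnt == 10]
24. n1.wid = 15  [C.cnt * -1 + 25]
25. n0.hot = -9  [(if D.key then D.wid else S.key) - 24]
26. n0.val = "xx"  ["xx"]

21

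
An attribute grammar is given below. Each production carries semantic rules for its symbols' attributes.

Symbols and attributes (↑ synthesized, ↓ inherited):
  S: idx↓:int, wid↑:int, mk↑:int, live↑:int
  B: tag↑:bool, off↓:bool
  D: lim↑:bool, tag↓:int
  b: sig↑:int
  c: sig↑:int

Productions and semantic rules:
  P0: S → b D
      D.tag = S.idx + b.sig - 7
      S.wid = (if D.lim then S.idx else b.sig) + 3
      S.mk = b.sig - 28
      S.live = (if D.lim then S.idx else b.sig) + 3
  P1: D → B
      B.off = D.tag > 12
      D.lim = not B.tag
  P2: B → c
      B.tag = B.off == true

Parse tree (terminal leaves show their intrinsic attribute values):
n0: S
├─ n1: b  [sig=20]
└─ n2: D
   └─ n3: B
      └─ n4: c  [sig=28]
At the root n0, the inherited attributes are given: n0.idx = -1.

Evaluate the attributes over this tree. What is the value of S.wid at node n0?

2

1. n0.idx = -1  [given at root]
2. n1.sig = 20  [terminal]
3. n2.tag = 12  [S.idx + b.sig - 7]
4. n3.off = false  [D.tag > 12]
5. n4.sig = 28  [terminal]
6. n3.tag = false  [B.off == true]
7. n2.lim = true  [not B.tag]
8. n0.wid = 2  [(if D.lim then S.idx else b.sig) + 3]
9. n0.mk = -8  [b.sig - 28]
10. n0.live = 2  [(if D.lim then S.idx else b.sig) + 3]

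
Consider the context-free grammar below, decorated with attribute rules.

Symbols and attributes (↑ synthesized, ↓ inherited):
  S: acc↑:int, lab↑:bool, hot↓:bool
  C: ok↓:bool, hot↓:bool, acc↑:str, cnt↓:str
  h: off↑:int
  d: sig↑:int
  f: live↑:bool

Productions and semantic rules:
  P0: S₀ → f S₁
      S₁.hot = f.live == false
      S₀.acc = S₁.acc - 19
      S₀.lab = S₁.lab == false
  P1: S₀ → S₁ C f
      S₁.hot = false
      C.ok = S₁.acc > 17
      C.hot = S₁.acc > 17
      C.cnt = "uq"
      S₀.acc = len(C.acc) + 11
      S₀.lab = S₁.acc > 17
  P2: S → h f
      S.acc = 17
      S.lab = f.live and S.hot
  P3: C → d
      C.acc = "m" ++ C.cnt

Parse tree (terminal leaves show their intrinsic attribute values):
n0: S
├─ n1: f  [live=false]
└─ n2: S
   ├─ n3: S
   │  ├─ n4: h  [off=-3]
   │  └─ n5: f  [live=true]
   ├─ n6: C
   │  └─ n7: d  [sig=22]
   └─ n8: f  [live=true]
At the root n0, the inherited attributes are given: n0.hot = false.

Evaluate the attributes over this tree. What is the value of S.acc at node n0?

1. n0.hot = false  [given at root]
2. n1.live = false  [terminal]
3. n2.hot = true  [f.live == false]
4. n3.hot = false  [false]
5. n4.off = -3  [terminal]
6. n5.live = true  [terminal]
7. n3.acc = 17  [17]
8. n3.lab = false  [f.live and S.hot]
9. n6.ok = false  [S₁.acc > 17]
10. n6.hot = false  [S₁.acc > 17]
11. n6.cnt = "uq"  ["uq"]
12. n7.sig = 22  [terminal]
13. n6.acc = "muq"  ["m" ++ C.cnt]
14. n8.live = true  [terminal]
15. n2.acc = 14  [len(C.acc) + 11]
16. n2.lab = false  [S₁.acc > 17]
17. n0.acc = -5  [S₁.acc - 19]
18. n0.lab = true  [S₁.lab == false]

-5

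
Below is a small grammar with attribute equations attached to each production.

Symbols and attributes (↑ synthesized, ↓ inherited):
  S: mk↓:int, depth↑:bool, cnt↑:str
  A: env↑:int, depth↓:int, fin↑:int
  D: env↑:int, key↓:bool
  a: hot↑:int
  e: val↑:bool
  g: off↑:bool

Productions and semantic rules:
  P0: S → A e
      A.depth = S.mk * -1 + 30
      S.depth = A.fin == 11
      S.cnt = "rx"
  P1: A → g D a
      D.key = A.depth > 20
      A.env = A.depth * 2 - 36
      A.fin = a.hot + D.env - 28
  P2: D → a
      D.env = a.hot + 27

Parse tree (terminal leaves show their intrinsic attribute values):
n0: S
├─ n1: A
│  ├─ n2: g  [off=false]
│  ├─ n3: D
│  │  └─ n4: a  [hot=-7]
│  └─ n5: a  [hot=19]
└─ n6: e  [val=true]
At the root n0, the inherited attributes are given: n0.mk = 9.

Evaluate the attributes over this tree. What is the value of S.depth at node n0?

true

1. n0.mk = 9  [given at root]
2. n1.depth = 21  [S.mk * -1 + 30]
3. n2.off = false  [terminal]
4. n3.key = true  [A.depth > 20]
5. n4.hot = -7  [terminal]
6. n3.env = 20  [a.hot + 27]
7. n5.hot = 19  [terminal]
8. n1.env = 6  [A.depth * 2 - 36]
9. n1.fin = 11  [a.hot + D.env - 28]
10. n6.val = true  [terminal]
11. n0.depth = true  [A.fin == 11]
12. n0.cnt = "rx"  ["rx"]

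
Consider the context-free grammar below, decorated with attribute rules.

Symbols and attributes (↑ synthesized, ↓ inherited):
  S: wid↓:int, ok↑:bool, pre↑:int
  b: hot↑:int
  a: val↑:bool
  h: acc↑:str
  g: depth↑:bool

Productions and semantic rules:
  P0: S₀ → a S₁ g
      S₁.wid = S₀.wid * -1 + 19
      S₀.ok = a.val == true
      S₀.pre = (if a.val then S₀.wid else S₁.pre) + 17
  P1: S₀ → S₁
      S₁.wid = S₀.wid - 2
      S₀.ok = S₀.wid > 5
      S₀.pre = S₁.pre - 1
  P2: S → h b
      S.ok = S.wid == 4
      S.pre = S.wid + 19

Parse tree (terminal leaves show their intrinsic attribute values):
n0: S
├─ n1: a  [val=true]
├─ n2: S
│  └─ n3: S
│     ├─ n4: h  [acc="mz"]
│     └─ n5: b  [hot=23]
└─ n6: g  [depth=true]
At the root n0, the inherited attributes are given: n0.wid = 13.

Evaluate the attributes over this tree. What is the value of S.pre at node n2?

1. n0.wid = 13  [given at root]
2. n1.val = true  [terminal]
3. n2.wid = 6  [S₀.wid * -1 + 19]
4. n3.wid = 4  [S₀.wid - 2]
5. n4.acc = "mz"  [terminal]
6. n5.hot = 23  [terminal]
7. n3.ok = true  [S.wid == 4]
8. n3.pre = 23  [S.wid + 19]
9. n2.ok = true  [S₀.wid > 5]
10. n2.pre = 22  [S₁.pre - 1]
11. n6.depth = true  [terminal]
12. n0.ok = true  [a.val == true]
13. n0.pre = 30  [(if a.val then S₀.wid else S₁.pre) + 17]

22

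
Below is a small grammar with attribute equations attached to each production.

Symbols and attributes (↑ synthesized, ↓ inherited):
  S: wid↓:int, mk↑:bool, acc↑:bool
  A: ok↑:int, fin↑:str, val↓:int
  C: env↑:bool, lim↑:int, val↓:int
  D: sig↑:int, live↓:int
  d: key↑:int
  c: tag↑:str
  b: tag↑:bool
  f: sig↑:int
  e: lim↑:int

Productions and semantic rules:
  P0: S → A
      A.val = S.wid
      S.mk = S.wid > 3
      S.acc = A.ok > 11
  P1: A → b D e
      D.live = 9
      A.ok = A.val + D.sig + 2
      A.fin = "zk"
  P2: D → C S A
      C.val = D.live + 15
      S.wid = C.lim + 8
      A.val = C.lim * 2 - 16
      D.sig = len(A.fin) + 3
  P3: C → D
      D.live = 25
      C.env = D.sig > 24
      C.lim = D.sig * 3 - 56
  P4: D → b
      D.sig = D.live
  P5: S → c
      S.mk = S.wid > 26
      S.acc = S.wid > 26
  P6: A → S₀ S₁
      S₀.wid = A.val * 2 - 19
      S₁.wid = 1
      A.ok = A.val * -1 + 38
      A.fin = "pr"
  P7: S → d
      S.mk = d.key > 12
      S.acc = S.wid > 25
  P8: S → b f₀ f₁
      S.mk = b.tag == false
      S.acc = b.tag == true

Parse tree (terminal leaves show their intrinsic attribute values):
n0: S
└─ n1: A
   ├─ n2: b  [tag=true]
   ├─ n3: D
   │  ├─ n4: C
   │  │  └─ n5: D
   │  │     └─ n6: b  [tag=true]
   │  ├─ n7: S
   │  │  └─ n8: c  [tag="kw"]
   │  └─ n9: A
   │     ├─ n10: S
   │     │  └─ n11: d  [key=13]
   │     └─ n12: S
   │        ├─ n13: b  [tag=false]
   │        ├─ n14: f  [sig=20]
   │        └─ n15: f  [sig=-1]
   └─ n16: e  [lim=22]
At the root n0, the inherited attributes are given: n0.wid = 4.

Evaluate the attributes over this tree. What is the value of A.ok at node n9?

1. n0.wid = 4  [given at root]
2. n1.val = 4  [S.wid]
3. n2.tag = true  [terminal]
4. n3.live = 9  [9]
5. n4.val = 24  [D.live + 15]
6. n5.live = 25  [25]
7. n6.tag = true  [terminal]
8. n5.sig = 25  [D.live]
9. n4.env = true  [D.sig > 24]
10. n4.lim = 19  [D.sig * 3 - 56]
11. n7.wid = 27  [C.lim + 8]
12. n8.tag = "kw"  [terminal]
13. n7.mk = true  [S.wid > 26]
14. n7.acc = true  [S.wid > 26]
15. n9.val = 22  [C.lim * 2 - 16]
16. n10.wid = 25  [A.val * 2 - 19]
17. n11.key = 13  [terminal]
18. n10.mk = true  [d.key > 12]
19. n10.acc = false  [S.wid > 25]
20. n12.wid = 1  [1]
21. n13.tag = false  [terminal]
22. n14.sig = 20  [terminal]
23. n15.sig = -1  [terminal]
24. n12.mk = true  [b.tag == false]
25. n12.acc = false  [b.tag == true]
26. n9.ok = 16  [A.val * -1 + 38]
27. n9.fin = "pr"  ["pr"]
28. n3.sig = 5  [len(A.fin) + 3]
29. n16.lim = 22  [terminal]
30. n1.ok = 11  [A.val + D.sig + 2]
31. n1.fin = "zk"  ["zk"]
32. n0.mk = true  [S.wid > 3]
33. n0.acc = false  [A.ok > 11]

16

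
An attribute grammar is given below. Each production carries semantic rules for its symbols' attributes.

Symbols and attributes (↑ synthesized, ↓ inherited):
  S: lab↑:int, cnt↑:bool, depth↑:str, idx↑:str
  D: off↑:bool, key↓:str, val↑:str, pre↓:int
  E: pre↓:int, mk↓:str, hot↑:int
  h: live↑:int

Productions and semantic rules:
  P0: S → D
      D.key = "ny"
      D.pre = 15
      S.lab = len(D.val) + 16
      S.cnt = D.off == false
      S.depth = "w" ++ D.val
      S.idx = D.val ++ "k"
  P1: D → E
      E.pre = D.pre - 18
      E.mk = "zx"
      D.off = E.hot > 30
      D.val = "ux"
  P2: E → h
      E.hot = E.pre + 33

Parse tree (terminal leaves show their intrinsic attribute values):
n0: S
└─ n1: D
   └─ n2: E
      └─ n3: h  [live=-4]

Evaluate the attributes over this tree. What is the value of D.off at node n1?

1. n1.key = "ny"  ["ny"]
2. n1.pre = 15  [15]
3. n2.pre = -3  [D.pre - 18]
4. n2.mk = "zx"  ["zx"]
5. n3.live = -4  [terminal]
6. n2.hot = 30  [E.pre + 33]
7. n1.off = false  [E.hot > 30]
8. n1.val = "ux"  ["ux"]
9. n0.lab = 18  [len(D.val) + 16]
10. n0.cnt = true  [D.off == false]
11. n0.depth = "wux"  ["w" ++ D.val]
12. n0.idx = "uxk"  [D.val ++ "k"]

false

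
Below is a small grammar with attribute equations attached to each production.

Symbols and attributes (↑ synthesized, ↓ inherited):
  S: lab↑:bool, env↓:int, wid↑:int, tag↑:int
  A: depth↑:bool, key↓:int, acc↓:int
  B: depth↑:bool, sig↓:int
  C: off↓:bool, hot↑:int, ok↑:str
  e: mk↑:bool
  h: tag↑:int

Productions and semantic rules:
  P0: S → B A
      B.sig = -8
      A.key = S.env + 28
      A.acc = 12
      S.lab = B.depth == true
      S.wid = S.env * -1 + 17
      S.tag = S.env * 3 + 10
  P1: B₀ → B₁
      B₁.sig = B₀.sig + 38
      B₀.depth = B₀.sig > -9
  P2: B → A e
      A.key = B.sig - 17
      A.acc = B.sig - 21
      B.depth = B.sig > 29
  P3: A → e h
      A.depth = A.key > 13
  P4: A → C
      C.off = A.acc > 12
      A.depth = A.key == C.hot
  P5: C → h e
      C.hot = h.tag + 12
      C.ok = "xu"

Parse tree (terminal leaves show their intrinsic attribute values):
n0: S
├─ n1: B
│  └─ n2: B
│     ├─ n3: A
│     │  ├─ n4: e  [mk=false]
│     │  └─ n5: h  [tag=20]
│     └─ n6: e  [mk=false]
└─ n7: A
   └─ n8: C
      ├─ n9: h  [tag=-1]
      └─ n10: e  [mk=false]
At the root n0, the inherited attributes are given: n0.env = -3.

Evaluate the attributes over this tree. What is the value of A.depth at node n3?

false

1. n0.env = -3  [given at root]
2. n1.sig = -8  [-8]
3. n2.sig = 30  [B₀.sig + 38]
4. n3.key = 13  [B.sig - 17]
5. n3.acc = 9  [B.sig - 21]
6. n4.mk = false  [terminal]
7. n5.tag = 20  [terminal]
8. n3.depth = false  [A.key > 13]
9. n6.mk = false  [terminal]
10. n2.depth = true  [B.sig > 29]
11. n1.depth = true  [B₀.sig > -9]
12. n7.key = 25  [S.env + 28]
13. n7.acc = 12  [12]
14. n8.off = false  [A.acc > 12]
15. n9.tag = -1  [terminal]
16. n10.mk = false  [terminal]
17. n8.hot = 11  [h.tag + 12]
18. n8.ok = "xu"  ["xu"]
19. n7.depth = false  [A.key == C.hot]
20. n0.lab = true  [B.depth == true]
21. n0.wid = 20  [S.env * -1 + 17]
22. n0.tag = 1  [S.env * 3 + 10]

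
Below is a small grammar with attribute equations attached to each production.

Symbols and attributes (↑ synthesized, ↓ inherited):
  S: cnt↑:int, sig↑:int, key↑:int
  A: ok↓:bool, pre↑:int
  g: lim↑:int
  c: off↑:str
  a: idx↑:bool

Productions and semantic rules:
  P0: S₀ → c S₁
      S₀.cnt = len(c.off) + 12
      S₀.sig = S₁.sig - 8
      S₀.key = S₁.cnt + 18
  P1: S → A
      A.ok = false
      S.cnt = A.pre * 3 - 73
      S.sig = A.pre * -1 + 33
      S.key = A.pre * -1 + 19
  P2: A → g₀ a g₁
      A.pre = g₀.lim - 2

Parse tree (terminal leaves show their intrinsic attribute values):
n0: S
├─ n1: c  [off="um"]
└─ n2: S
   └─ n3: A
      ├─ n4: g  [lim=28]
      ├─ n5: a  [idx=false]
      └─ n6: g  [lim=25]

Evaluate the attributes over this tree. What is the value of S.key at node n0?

1. n1.off = "um"  [terminal]
2. n3.ok = false  [false]
3. n4.lim = 28  [terminal]
4. n5.idx = false  [terminal]
5. n6.lim = 25  [terminal]
6. n3.pre = 26  [g₀.lim - 2]
7. n2.cnt = 5  [A.pre * 3 - 73]
8. n2.sig = 7  [A.pre * -1 + 33]
9. n2.key = -7  [A.pre * -1 + 19]
10. n0.cnt = 14  [len(c.off) + 12]
11. n0.sig = -1  [S₁.sig - 8]
12. n0.key = 23  [S₁.cnt + 18]

23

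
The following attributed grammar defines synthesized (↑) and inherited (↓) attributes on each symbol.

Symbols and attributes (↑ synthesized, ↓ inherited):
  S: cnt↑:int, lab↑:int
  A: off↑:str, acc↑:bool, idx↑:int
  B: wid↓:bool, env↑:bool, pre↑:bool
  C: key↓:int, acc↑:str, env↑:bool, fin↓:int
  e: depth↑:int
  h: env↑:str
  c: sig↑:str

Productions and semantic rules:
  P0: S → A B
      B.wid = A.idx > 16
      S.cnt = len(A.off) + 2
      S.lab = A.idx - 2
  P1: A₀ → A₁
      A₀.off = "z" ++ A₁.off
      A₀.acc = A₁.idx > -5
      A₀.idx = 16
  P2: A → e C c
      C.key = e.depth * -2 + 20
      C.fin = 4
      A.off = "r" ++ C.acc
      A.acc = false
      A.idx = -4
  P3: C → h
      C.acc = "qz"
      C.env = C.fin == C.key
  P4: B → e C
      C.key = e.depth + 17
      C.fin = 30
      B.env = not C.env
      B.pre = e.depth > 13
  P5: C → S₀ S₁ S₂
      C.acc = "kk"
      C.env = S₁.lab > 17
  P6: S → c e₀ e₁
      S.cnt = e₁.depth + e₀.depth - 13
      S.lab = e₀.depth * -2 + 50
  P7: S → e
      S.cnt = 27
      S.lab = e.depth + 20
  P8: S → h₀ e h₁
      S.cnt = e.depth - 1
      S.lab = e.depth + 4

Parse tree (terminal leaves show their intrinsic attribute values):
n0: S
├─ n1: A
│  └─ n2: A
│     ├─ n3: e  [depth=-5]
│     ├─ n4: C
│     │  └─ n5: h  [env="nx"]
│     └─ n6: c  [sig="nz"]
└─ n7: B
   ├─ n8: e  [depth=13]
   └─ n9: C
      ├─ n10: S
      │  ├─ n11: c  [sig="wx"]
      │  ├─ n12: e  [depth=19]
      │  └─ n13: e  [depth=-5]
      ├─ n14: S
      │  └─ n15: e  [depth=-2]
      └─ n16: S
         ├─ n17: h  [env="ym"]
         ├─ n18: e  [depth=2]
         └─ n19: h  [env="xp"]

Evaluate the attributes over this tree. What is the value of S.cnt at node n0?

6

1. n3.depth = -5  [terminal]
2. n4.key = 30  [e.depth * -2 + 20]
3. n4.fin = 4  [4]
4. n5.env = "nx"  [terminal]
5. n4.acc = "qz"  ["qz"]
6. n4.env = false  [C.fin == C.key]
7. n6.sig = "nz"  [terminal]
8. n2.off = "rqz"  ["r" ++ C.acc]
9. n2.acc = false  [false]
10. n2.idx = -4  [-4]
11. n1.off = "zrqz"  ["z" ++ A₁.off]
12. n1.acc = true  [A₁.idx > -5]
13. n1.idx = 16  [16]
14. n7.wid = false  [A.idx > 16]
15. n8.depth = 13  [terminal]
16. n9.key = 30  [e.depth + 17]
17. n9.fin = 30  [30]
18. n11.sig = "wx"  [terminal]
19. n12.depth = 19  [terminal]
20. n13.depth = -5  [terminal]
21. n10.cnt = 1  [e₁.depth + e₀.depth - 13]
22. n10.lab = 12  [e₀.depth * -2 + 50]
23. n15.depth = -2  [terminal]
24. n14.cnt = 27  [27]
25. n14.lab = 18  [e.depth + 20]
26. n17.env = "ym"  [terminal]
27. n18.depth = 2  [terminal]
28. n19.env = "xp"  [terminal]
29. n16.cnt = 1  [e.depth - 1]
30. n16.lab = 6  [e.depth + 4]
31. n9.acc = "kk"  ["kk"]
32. n9.env = true  [S₁.lab > 17]
33. n7.env = false  [not C.env]
34. n7.pre = false  [e.depth > 13]
35. n0.cnt = 6  [len(A.off) + 2]
36. n0.lab = 14  [A.idx - 2]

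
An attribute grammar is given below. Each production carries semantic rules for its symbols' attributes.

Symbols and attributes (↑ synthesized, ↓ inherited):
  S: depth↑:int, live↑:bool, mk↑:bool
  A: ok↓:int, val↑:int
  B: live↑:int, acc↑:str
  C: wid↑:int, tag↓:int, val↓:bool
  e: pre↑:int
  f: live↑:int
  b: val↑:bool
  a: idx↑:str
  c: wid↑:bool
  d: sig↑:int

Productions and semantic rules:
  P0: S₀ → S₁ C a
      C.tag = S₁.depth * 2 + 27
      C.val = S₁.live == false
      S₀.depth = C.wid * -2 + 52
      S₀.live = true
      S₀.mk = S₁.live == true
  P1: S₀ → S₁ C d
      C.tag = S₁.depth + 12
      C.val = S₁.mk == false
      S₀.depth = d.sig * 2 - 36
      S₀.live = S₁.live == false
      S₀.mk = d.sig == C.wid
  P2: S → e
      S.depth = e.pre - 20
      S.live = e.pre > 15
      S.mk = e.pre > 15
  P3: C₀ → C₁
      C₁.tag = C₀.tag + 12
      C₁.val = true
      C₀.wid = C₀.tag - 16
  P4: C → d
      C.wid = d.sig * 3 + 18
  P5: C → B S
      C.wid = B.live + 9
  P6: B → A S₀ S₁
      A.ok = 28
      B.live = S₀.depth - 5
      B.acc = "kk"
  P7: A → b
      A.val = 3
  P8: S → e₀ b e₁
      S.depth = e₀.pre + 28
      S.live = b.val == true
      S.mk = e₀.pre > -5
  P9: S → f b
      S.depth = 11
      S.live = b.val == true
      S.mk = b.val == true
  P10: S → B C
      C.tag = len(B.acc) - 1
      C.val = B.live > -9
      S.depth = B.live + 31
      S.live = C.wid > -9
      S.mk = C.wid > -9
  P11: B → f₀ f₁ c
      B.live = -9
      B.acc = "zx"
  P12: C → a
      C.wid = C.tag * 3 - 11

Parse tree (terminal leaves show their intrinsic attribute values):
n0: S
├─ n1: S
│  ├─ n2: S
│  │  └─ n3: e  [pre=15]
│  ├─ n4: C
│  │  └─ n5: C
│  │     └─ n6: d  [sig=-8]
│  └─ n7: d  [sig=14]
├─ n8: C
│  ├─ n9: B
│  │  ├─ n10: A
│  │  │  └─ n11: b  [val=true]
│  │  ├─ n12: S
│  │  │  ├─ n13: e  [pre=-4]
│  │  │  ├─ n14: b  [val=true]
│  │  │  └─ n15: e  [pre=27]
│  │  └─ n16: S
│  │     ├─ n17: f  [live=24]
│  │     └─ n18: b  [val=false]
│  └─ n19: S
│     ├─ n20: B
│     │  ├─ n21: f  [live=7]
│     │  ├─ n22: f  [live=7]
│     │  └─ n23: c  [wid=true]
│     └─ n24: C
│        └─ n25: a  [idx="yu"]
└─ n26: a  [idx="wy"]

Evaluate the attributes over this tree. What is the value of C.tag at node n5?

19

1. n3.pre = 15  [terminal]
2. n2.depth = -5  [e.pre - 20]
3. n2.live = false  [e.pre > 15]
4. n2.mk = false  [e.pre > 15]
5. n4.tag = 7  [S₁.depth + 12]
6. n4.val = true  [S₁.mk == false]
7. n5.tag = 19  [C₀.tag + 12]
8. n5.val = true  [true]
9. n6.sig = -8  [terminal]
10. n5.wid = -6  [d.sig * 3 + 18]
11. n4.wid = -9  [C₀.tag - 16]
12. n7.sig = 14  [terminal]
13. n1.depth = -8  [d.sig * 2 - 36]
14. n1.live = true  [S₁.live == false]
15. n1.mk = false  [d.sig == C.wid]
16. n8.tag = 11  [S₁.depth * 2 + 27]
17. n8.val = false  [S₁.live == false]
18. n10.ok = 28  [28]
19. n11.val = true  [terminal]
20. n10.val = 3  [3]
21. n13.pre = -4  [terminal]
22. n14.val = true  [terminal]
23. n15.pre = 27  [terminal]
24. n12.depth = 24  [e₀.pre + 28]
25. n12.live = true  [b.val == true]
26. n12.mk = true  [e₀.pre > -5]
27. n17.live = 24  [terminal]
28. n18.val = false  [terminal]
29. n16.depth = 11  [11]
30. n16.live = false  [b.val == true]
31. n16.mk = false  [b.val == true]
32. n9.live = 19  [S₀.depth - 5]
33. n9.acc = "kk"  ["kk"]
34. n21.live = 7  [terminal]
35. n22.live = 7  [terminal]
36. n23.wid = true  [terminal]
37. n20.live = -9  [-9]
38. n20.acc = "zx"  ["zx"]
39. n24.tag = 1  [len(B.acc) - 1]
40. n24.val = false  [B.live > -9]
41. n25.idx = "yu"  [terminal]
42. n24.wid = -8  [C.tag * 3 - 11]
43. n19.depth = 22  [B.live + 31]
44. n19.live = true  [C.wid > -9]
45. n19.mk = true  [C.wid > -9]
46. n8.wid = 28  [B.live + 9]
47. n26.idx = "wy"  [terminal]
48. n0.depth = -4  [C.wid * -2 + 52]
49. n0.live = true  [true]
50. n0.mk = true  [S₁.live == true]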